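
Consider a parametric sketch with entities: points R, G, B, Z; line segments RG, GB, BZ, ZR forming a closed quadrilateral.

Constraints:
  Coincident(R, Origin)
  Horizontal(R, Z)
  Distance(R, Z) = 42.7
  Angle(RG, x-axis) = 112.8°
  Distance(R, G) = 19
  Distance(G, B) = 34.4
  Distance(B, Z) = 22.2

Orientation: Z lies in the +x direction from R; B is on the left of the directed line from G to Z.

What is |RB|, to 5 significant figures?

31.215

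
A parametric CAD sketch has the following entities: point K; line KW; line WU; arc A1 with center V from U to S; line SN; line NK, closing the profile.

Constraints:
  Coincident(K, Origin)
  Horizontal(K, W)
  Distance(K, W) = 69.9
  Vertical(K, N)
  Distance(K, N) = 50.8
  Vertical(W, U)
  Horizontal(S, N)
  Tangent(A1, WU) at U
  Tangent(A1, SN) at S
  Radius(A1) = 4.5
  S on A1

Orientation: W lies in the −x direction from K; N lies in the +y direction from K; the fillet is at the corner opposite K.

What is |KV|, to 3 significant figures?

80.1

KN is vertical with |KN| = 50.8 and N on the +y side, so N = (0.00, 50.8). The virtual corner opposite K is at (-69.9, 50.8). Tangency of A1 to WU means the radius VU is perpendicular to WU and since A1 is tangent to SN there, VS ⟂ SN, with radius 4.5, so the center V sits 4.5 in from both sides at V = (-65.4, 46.3). Then |KV| = |V − K| = 80.1.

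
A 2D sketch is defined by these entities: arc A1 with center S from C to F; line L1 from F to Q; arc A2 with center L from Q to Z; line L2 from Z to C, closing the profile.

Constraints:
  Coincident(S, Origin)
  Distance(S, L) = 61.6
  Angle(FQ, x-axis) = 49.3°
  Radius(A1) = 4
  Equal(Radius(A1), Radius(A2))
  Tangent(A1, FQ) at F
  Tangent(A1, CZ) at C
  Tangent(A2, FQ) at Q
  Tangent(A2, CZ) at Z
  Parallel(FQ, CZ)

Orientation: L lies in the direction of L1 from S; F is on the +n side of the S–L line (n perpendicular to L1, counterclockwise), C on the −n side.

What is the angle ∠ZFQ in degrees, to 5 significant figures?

7.3996°

The slot axis is L1's direction at 49.3°, so u = (cos 49.3°, sin 49.3°) = (0.65210, 0.75813) and n = (−sin 49.3°, cos 49.3°) = (-0.75813, 0.65210). S is at the origin and L lies 61.6 along u from S, so L = 61.6·u = (40.169, 46.701). Tangency of A1 to both parallel lines with radius 4.0 puts F and C at S ± 4.0·n: F = (-3.0325, 2.6084), C = (3.0325, -2.6084). Equal radii place Q and Z the same way about L: Q = L + 4.0·n = (37.137, 49.309), Z = L − 4.0·n = (43.202, 44.093). Then cos ∠ZFQ = FZ·FQ / (|FZ||FQ|), giving 7.3996°.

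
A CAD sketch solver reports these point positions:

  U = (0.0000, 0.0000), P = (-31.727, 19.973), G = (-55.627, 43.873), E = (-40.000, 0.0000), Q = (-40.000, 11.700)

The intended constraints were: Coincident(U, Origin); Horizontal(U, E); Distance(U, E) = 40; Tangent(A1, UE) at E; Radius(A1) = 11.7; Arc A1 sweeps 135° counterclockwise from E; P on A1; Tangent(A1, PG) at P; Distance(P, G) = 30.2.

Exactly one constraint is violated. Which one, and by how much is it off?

Distance(P, G) = 30.2 — off by 3.60.

U = (0.00, 0.00) ✓; U.y = 0.00, E.y = 0.00 ✓; |UE| = 40.00 ✓; ∠(QE, EU) = 90.00° ✓; |QE| = 11.70 ✓; bearing(Q→P) − bearing(Q→E) = 135.0° ✓; |QP| = 11.70 ✓; ∠(QP, PG) = 90.00° ✓; |PG| = 33.80 ✗.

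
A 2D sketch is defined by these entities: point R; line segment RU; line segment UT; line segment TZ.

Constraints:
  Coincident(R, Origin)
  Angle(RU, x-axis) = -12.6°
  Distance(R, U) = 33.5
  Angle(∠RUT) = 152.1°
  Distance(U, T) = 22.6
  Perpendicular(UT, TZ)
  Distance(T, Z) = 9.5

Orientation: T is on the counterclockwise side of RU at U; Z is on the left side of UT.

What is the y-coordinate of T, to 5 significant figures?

-1.3443

R is at the origin; RU runs at -12.6° with length 33.5, so U = 33.5·(cos -12.6°, sin -12.6°) = (32.693, -7.3078). ∠RUT = 152.1°, so UT runs at -12.6° + (180° − 152.1°) = 15.300° from the x-axis; with |UT| = 22.6, T = U + 22.6·(cos 15.300°, sin 15.300°) = (54.492, -1.3443). So T.y = -1.3443.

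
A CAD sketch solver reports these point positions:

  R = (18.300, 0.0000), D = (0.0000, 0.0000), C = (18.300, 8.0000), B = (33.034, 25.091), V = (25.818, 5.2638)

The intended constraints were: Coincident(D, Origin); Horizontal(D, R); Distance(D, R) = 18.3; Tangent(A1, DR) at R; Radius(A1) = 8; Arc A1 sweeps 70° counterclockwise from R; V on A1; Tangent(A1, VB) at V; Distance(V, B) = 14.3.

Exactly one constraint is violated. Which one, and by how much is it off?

Distance(V, B) = 14.3 — off by 6.80.

D = (0.00, 0.00) ✓; D.y = 0.00, R.y = 0.00 ✓; |DR| = 18.30 ✓; ∠(CR, RD) = 90.00° ✓; |CR| = 8.000 ✓; bearing(C→V) − bearing(C→R) = 70.00° ✓; |CV| = 8.000 ✓; ∠(CV, VB) = 90.00° ✓; |VB| = 21.10 ✗.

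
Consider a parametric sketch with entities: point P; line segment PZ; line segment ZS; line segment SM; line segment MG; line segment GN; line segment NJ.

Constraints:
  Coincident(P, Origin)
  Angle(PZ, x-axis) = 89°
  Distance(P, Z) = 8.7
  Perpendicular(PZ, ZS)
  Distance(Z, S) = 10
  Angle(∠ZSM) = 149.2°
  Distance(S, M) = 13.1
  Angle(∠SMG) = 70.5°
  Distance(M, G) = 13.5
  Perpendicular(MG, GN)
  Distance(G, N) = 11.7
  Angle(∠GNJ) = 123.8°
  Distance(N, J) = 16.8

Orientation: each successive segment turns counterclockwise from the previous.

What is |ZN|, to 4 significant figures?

7.181

∠SMG = 70.5° gives MG at -40.70° from the x-axis; with |MG| = 13.5, G = (-10.98, -6.440). MG is perpendicular to GN, so GN runs at 49.30°; with |GN| = 11.7, N = (-3.350, 2.430). Then |ZN| = |N − Z| = 7.181.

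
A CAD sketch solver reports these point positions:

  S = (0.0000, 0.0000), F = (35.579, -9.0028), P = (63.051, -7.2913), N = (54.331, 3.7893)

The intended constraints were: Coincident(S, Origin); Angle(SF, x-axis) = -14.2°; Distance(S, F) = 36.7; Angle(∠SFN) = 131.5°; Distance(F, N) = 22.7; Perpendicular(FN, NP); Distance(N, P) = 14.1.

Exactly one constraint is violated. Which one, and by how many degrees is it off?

Perpendicular(FN, NP) — off by 3.90°.

S = (0.00, 0.00) ✓; SF at -14.20° ✓; |SF| = 36.70 ✓; ∠SFN = 131.5° ✓; |FN| = 22.70 ✓; ∠(FN, NP) = 86.10° ✗; |NP| = 14.10 ✓.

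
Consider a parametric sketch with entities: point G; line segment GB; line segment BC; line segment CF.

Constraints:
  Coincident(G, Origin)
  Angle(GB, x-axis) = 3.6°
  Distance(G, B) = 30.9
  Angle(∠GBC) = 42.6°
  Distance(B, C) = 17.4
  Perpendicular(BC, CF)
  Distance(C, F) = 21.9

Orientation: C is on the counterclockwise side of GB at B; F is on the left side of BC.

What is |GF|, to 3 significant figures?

5.44

G is at the origin; GB runs at 3.6° with length 30.9, so B = 30.9·(cos 3.6°, sin 3.6°) = (30.8, 1.94). ∠GBC = 42.6°, so BC runs at 3.6° + (180° − 42.6°) = 141° from the x-axis; with |BC| = 17.4, C = B + 17.4·(cos 141°, sin 141°) = (17.3, 12.9). BC is perpendicular to CF; with |CF| = 21.9 on the left of BC, F = C + 21.9·(-0.629, -0.777) = (3.53, -4.13). Then |GF| = |F − G| = 5.44.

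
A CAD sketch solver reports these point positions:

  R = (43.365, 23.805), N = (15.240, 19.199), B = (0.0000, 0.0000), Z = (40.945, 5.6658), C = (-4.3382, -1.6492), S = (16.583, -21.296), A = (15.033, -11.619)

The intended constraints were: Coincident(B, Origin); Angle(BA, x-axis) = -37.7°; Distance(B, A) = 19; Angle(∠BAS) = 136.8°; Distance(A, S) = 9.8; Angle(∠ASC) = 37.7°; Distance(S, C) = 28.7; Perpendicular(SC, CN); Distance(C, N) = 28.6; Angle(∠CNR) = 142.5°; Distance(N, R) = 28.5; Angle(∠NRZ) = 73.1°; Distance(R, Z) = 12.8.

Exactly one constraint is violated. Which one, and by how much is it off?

Distance(R, Z) = 12.8 — off by 5.50.

B = (0.00, 0.00) ✓; BA at -37.70° ✓; |BA| = 19.00 ✓; ∠BAS = 136.8° ✓; |AS| = 9.800 ✓; ∠ASC = 37.70° ✓; |SC| = 28.70 ✓; ∠(SC, CN) = 90.00° ✓; |CN| = 28.60 ✓; ∠CNR = 142.5° ✓; |NR| = 28.50 ✓; ∠NRZ = 73.10° ✓; |RZ| = 18.30 ✗.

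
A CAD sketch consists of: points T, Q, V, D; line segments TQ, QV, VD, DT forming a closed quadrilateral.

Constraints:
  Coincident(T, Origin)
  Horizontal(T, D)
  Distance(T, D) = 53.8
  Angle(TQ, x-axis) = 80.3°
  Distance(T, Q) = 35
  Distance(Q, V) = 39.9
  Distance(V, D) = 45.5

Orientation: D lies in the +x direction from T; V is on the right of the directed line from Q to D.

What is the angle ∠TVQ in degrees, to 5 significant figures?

54.449°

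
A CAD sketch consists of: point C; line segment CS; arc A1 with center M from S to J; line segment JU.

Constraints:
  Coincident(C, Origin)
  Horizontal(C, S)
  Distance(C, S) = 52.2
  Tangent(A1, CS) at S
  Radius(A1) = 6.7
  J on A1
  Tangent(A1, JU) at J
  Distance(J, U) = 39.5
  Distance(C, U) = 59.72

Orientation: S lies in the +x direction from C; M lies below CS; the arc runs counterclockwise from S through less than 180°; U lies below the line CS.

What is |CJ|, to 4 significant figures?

45.93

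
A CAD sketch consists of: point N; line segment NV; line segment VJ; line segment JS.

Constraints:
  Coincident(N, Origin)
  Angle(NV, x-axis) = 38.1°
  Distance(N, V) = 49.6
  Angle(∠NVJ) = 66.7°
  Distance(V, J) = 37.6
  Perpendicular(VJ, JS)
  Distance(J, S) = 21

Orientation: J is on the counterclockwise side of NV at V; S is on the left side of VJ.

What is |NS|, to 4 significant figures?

30.43

N is at the origin; NV runs at 38.1° with length 49.6, so V = 49.6·(cos 38.1°, sin 38.1°) = (39.03, 30.60). ∠NVJ = 66.7°, so VJ runs at 38.1° + (180° − 66.7°) = 151.4° from the x-axis; with |VJ| = 37.6, J = V + 37.6·(cos 151.4°, sin 151.4°) = (6.020, 48.60). The perpendicularity gives JS at right angles to VJ; with |JS| = 21.0 on the left of VJ, S = J + 21.0·(-0.4787, -0.8780) = (-4.033, 30.17). Then |NS| = |S − N| = 30.43.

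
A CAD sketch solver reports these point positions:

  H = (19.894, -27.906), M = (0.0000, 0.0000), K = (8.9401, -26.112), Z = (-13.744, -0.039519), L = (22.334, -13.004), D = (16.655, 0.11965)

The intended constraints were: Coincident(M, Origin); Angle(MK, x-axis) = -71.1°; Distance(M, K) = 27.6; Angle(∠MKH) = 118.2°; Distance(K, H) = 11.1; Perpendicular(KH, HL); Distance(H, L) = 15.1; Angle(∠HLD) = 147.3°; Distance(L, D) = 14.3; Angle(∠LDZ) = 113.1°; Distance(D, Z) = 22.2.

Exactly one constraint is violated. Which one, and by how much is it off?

Distance(D, Z) = 22.2 — off by 8.20.

M = (0.00, 0.00) ✓; MK at -71.10° ✓; |MK| = 27.60 ✓; ∠MKH = 118.2° ✓; |KH| = 11.10 ✓; ∠(KH, HL) = 90.00° ✓; |HL| = 15.10 ✓; ∠HLD = 147.3° ✓; |LD| = 14.30 ✓; ∠LDZ = 113.1° ✓; |DZ| = 30.40 ✗.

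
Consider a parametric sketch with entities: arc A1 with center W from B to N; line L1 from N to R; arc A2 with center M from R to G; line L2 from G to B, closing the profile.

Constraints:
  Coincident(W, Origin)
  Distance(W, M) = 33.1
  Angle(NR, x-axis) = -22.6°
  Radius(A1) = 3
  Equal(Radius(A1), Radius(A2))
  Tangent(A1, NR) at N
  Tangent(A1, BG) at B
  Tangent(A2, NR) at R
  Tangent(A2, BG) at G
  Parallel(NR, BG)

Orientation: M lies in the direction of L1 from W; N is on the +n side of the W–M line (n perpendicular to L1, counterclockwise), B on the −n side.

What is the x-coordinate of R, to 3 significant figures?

31.7

Tangency of A1 to both parallel lines with radius 3.0 puts N and B at W ± 3.0·n: N = (1.15, 2.77), B = (-1.15, -2.77). Equal radii place R and G the same way about M: R = M + 3.0·n = (31.7, -9.95), G = M − 3.0·n = (29.4, -15.5). So R.x = 31.7.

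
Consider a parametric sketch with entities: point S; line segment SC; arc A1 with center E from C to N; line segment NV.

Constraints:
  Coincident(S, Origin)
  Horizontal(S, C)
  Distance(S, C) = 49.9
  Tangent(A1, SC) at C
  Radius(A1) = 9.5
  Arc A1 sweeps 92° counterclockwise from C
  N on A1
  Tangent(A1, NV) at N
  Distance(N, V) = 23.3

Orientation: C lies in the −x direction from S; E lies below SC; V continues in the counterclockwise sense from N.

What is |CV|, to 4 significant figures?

34.24

On A1, C sits at bearing 90° from E; a 92° counterclockwise sweep puts N at bearing 182°, so N = E + 9.5·(cos 182°, sin 182°) = (-59.39, -9.832). Tangency of A1 to NV means the radius EN is perpendicular to NV, so NV runs along (−sin 182°, cos 182°); with |NV| = 23.3, V = (-58.58, -33.12). Then |CV| = |V − C| = 34.24.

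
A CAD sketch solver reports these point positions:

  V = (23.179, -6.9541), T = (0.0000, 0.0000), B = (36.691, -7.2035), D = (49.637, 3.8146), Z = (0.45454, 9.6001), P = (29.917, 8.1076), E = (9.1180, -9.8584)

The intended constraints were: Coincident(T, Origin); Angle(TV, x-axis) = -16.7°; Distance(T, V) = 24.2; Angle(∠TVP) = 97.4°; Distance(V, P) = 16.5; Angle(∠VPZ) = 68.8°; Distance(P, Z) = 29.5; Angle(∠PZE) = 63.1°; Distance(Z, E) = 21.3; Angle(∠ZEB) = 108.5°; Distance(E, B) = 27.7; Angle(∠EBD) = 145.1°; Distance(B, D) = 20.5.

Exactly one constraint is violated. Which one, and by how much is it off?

Distance(B, D) = 20.5 — off by 3.50.

T = (0.00, 0.00) ✓; TV at -16.70° ✓; |TV| = 24.20 ✓; ∠TVP = 97.40° ✓; |VP| = 16.50 ✓; ∠VPZ = 68.80° ✓; |PZ| = 29.50 ✓; ∠PZE = 63.10° ✓; |ZE| = 21.30 ✓; ∠ZEB = 108.5° ✓; |EB| = 27.70 ✓; ∠EBD = 145.1° ✓; |BD| = 17.00 ✗.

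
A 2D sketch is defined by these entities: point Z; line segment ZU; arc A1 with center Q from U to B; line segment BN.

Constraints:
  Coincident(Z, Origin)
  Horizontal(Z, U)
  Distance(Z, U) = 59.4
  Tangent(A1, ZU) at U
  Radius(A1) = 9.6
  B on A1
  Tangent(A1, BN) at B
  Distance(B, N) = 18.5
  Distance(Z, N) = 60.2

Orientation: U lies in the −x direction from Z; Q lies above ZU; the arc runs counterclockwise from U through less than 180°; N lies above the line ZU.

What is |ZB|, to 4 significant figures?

51.10

Checks: |QB| = 9.600 ✓; ∠(QB, BN) = 90.00° ✓; |BN| = 18.50 ✓; |ZN| = 60.20 ✓.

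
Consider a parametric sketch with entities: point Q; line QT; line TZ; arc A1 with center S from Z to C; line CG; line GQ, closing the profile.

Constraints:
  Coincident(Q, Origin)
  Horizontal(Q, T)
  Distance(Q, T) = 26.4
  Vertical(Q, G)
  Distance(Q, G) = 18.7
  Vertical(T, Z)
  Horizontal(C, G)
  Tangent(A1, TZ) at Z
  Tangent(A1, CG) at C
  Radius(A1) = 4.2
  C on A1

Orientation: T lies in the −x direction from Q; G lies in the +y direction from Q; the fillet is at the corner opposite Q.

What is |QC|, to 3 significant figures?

29.0

Q is at the origin; Q and T share the same y with |QT| = 26.4 and T on the −x side, so T = (-26.4, 0.00). QG is vertical with |QG| = 18.7 and G on the +y side, so G = (0.00, 18.7). The virtual corner opposite Q is at (-26.4, 18.7). Since A1 is tangent to TZ there, SZ ⟂ TZ and tangency of A1 to CG means the radius SC is perpendicular to CG, with radius 4.2, so the center S sits 4.2 in from both sides at S = (-22.2, 14.5). That places the tangent points at Z = (-26.4, 14.5) on TZ and C = (-22.2, 18.7) on CG. Then |QC| = |C − Q| = 29.0.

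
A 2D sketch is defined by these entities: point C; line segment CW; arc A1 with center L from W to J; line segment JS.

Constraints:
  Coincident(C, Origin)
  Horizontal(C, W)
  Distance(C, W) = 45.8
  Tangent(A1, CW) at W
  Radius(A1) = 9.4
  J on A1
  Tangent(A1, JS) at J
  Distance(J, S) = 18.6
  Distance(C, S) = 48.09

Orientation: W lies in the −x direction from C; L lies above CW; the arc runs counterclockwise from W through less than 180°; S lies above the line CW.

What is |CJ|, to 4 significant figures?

37.91

C is at the origin; CW is horizontal with |CW| = 45.8 and W on the −x side, so W = (-45.80, 0.000). Tangency of A1 to CW means the radius LW is perpendicular to CW, so L = W + (0, 9.4) = (-45.80, 9.400). Since LJ ⟂ JS (tangency), |LS| = √(9.4² + 18.6²) = 20.84 regardless of where J sits on A1. So S lies on both circle(C, 48.09) and circle(L, 20.84); the above-CW intersection is S = (-38.44, 28.90). J is the foot of the tangent from S: J = (-36.45, 10.40).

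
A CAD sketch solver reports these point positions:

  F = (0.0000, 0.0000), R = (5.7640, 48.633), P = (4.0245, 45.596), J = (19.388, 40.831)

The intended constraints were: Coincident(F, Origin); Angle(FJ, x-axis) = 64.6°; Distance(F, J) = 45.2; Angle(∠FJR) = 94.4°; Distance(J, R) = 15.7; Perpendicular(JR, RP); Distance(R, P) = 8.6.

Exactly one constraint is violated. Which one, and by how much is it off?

Distance(R, P) = 8.6 — off by 5.10.

F = (0.00, 0.00) ✓; FJ at 64.60° ✓; |FJ| = 45.20 ✓; ∠FJR = 94.40° ✓; |JR| = 15.70 ✓; ∠(JR, RP) = 90.00° ✓; |RP| = 3.500 ✗.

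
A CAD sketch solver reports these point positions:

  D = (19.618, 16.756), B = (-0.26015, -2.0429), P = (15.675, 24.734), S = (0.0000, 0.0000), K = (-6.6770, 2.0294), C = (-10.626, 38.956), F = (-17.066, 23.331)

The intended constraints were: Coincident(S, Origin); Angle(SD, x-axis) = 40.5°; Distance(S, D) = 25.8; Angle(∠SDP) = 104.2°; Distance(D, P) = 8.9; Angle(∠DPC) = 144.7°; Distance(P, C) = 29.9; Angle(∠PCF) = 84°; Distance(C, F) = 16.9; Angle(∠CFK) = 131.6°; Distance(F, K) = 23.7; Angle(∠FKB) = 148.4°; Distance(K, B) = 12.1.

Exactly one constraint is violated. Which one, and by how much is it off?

Distance(K, B) = 12.1 — off by 4.50.

S = (0.00, 0.00) ✓; SD at 40.50° ✓; |SD| = 25.80 ✓; ∠SDP = 104.2° ✓; |DP| = 8.899 ✓; ∠DPC = 144.7° ✓; |PC| = 29.90 ✓; ∠PCF = 84.00° ✓; |CF| = 16.90 ✓; ∠CFK = 131.6° ✓; |FK| = 23.70 ✓; ∠FKB = 148.4° ✓; |KB| = 7.600 ✗.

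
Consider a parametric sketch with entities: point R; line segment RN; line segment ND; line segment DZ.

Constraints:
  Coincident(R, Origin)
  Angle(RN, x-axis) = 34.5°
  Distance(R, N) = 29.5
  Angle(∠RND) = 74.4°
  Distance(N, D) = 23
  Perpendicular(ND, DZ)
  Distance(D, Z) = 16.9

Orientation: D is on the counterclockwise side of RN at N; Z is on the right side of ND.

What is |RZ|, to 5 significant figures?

47.753

R is at the origin; RN runs at 34.5° with length 29.5, so N = 29.5·(cos 34.5°, sin 34.5°) = (24.312, 16.709). ∠RND = 74.4°, so ND runs at 34.5° + (180° − 74.4°) = 140.10° from the x-axis; with |ND| = 23.0, D = N + 23.0·(cos 140.10°, sin 140.10°) = (6.6669, 31.462). ND ⟂ DZ; with |DZ| = 16.9 on the right of ND, Z = D + 16.9·(0.64145, 0.76717) = (17.507, 44.427). Then |RZ| = |Z − R| = 47.753.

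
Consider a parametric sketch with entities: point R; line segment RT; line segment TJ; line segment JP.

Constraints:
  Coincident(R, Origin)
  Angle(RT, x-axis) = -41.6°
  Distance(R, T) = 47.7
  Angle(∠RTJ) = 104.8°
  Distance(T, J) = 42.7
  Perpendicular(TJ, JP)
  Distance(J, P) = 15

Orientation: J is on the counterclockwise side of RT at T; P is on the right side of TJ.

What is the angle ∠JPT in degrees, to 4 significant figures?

70.64°

R is at the origin; RT runs at -41.6° with length 47.7, so T = 47.7·(cos -41.6°, sin -41.6°) = (35.67, -31.67). ∠RTJ = 104.8°, so TJ runs at -41.6° + (180° − 104.8°) = 33.60° from the x-axis; with |TJ| = 42.7, J = T + 42.7·(cos 33.60°, sin 33.60°) = (71.24, -8.039). The perpendicularity gives JP at right angles to TJ; with |JP| = 15.0 on the right of TJ, P = J + 15.0·(0.5534, -0.8329) = (79.54, -20.53). Then cos ∠JPT = PJ·PT / (|PJ||PT|), giving 70.64°.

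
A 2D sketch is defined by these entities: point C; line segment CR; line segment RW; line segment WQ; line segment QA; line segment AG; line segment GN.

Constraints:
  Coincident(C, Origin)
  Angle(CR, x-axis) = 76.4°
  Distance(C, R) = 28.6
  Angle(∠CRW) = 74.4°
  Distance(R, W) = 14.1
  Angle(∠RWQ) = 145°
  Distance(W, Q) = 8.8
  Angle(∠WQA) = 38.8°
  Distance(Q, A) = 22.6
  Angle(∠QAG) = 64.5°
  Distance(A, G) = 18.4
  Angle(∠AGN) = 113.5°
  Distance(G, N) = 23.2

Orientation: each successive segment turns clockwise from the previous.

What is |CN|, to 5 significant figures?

44.169

C is at the origin; CR runs at 76.4° with length 28.6, so R = (6.7251, 27.798). ∠CRW = 74.4° gives RW at -29.200° from the x-axis; with |RW| = 14.1, W = (19.033, 20.919). ∠RWQ = 145.0° gives WQ at -64.200° from the x-axis; with |WQ| = 8.8, Q = (22.863, 12.996). ∠WQA = 38.8° gives QA at 154.60° from the x-axis; with |QA| = 22.6, A = (2.4479, 22.690). ∠QAG = 64.5° gives AG at 39.100° from the x-axis; with |AG| = 18.4, G = (16.727, 34.295). ∠AGN = 113.5° gives GN at -27.400° from the x-axis; with |GN| = 23.2, N = (37.324, 23.618). Then |CN| = |N − C| = 44.169.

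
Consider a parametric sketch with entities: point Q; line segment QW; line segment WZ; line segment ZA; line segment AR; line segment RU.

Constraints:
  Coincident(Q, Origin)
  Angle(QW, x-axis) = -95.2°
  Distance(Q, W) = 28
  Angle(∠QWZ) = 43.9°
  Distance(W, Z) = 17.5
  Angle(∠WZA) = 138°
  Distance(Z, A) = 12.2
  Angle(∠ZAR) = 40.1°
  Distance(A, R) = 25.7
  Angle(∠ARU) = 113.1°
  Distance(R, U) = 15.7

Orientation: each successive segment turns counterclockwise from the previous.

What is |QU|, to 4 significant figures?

36.59

Q is at the origin; QW runs at -95.2° with length 28.0, so W = (-2.538, -27.88). ∠QWZ = 43.9° gives WZ at 40.90° from the x-axis; with |WZ| = 17.5, Z = (10.69, -16.43). ∠WZA = 138.0° gives ZA at 82.90° from the x-axis; with |ZA| = 12.2, A = (12.20, -4.320). ∠ZAR = 40.1° gives AR at -137.2° from the x-axis; with |AR| = 25.7, R = (-6.659, -21.78). ∠ARU = 113.1° gives RU at -70.30° from the x-axis; with |RU| = 15.7, U = (-1.367, -36.56). Then |QU| = |U − Q| = 36.59.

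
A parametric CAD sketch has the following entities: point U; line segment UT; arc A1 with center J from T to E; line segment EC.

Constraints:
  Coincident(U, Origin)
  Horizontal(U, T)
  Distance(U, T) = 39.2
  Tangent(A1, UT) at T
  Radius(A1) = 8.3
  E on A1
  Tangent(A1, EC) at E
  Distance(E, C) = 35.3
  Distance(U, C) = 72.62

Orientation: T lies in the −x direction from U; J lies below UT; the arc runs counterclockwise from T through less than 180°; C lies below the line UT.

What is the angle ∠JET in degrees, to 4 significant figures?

59.44°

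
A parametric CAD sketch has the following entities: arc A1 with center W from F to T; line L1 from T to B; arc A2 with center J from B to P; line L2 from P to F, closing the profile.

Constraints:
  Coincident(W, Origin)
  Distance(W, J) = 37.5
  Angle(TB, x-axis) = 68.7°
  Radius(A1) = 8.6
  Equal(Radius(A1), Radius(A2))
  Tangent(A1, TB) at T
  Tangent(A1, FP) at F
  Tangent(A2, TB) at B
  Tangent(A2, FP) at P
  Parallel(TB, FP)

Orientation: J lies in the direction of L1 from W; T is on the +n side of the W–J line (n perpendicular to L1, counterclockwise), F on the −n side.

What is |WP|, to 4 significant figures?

38.47

The slot axis is L1's direction at 68.7°, so u = (cos 68.7°, sin 68.7°) = (0.3633, 0.9317) and n = (−sin 68.7°, cos 68.7°) = (-0.9317, 0.3633). W is at the origin and J lies 37.5 along u from W, so J = 37.5·u = (13.62, 34.94). Tangency of A1 to both parallel lines with radius 8.6 puts T and F at W ± 8.6·n: T = (-8.013, 3.124), F = (8.013, -3.124). Equal radii place B and P the same way about J: B = J + 8.6·n = (5.609, 38.06), P = J − 8.6·n = (21.63, 31.81). Then |WP| = |P − W| = 38.47.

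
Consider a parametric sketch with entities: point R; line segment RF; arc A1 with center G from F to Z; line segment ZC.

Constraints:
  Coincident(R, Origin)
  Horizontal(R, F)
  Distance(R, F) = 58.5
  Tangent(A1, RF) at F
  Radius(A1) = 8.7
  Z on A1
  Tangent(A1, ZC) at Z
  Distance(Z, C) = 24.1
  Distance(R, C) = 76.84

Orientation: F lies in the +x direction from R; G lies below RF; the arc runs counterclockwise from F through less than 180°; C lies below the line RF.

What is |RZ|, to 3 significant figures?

54.6

Checks: R = (0.00, 0.00) ✓; |GZ| = 8.700 ✓; ∠(GZ, ZC) = 90.00° ✓; |ZC| = 24.10 ✓; |RC| = 76.84 ✓.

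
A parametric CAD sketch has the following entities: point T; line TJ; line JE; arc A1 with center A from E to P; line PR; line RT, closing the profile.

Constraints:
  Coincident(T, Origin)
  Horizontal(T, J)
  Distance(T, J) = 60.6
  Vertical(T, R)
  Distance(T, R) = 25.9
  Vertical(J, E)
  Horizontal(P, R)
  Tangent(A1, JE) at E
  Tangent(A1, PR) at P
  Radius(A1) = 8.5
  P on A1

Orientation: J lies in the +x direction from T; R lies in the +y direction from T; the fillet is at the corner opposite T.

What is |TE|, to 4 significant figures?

63.05

The virtual corner opposite T is at (60.60, 25.90). Tangency of A1 to JE means the radius AE is perpendicular to JE and tangency of A1 to PR means the radius AP is perpendicular to PR, with radius 8.5, so the center A sits 8.5 in from both sides at A = (52.10, 17.40). That places the tangent points at E = (60.60, 17.40) on JE and P = (52.10, 25.90) on PR. Then |TE| = |E − T| = 63.05.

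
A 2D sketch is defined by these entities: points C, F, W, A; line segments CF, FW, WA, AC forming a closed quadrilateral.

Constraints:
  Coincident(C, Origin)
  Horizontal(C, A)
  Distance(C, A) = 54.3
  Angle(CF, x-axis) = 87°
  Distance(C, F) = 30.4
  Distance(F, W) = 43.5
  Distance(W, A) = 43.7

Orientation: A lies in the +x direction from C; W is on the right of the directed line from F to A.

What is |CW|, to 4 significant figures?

17.01

Checks: |FW| = 43.50 ✓; |WA| = 43.70 ✓.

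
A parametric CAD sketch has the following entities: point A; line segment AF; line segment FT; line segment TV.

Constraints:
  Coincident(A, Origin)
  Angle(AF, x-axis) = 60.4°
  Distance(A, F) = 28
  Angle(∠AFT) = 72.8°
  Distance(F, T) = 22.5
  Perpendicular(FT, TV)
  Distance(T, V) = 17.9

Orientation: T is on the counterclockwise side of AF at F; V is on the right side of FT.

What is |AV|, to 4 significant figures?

46.86

A is at the origin; AF runs at 60.4° with length 28.0, so F = 28.0·(cos 60.4°, sin 60.4°) = (13.83, 24.35). ∠AFT = 72.8°, so FT runs at 60.4° + (180° − 72.8°) = 167.6° from the x-axis; with |FT| = 22.5, T = F + 22.5·(cos 167.6°, sin 167.6°) = (-8.145, 29.18). The perpendicularity gives TV at right angles to FT; with |TV| = 17.9 on the right of FT, V = T + 17.9·(0.2147, 0.9767) = (-4.301, 46.66). Then |AV| = |V − A| = 46.86.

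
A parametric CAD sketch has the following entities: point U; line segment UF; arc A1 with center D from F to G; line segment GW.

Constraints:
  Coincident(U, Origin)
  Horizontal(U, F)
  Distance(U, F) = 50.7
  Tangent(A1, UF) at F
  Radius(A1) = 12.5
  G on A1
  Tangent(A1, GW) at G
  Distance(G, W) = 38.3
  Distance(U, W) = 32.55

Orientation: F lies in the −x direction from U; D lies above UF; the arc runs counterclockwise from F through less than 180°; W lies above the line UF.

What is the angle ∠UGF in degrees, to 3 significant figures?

154°

U is at the origin; U and F share the same y with |UF| = 50.7 and F on the −x side, so F = (-50.7, 0.00). The tangent condition forces DF to be normal to UF, so D = F + (0, 12.5) = (-50.7, 12.5). Since DG ⟂ GW (tangency), |DW| = √(12.5² + 38.3²) = 40.3 regardless of where G sits on A1. So W lies on both circle(U, 32.55) and circle(D, 40.3); the above-UF intersection is W = (-14.1, 29.3). G is the foot of the tangent from W: G = (-42.2, 3.33).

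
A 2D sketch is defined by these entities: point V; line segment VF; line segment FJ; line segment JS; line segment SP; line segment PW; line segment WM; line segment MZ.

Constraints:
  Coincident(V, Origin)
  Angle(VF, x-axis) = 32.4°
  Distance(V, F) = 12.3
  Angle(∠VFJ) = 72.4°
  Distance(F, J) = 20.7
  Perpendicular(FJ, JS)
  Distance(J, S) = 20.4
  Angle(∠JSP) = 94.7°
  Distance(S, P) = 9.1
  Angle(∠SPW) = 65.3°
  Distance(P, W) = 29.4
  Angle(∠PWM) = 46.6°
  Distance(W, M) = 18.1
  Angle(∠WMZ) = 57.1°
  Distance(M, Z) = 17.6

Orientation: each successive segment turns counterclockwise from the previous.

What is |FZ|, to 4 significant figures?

14.55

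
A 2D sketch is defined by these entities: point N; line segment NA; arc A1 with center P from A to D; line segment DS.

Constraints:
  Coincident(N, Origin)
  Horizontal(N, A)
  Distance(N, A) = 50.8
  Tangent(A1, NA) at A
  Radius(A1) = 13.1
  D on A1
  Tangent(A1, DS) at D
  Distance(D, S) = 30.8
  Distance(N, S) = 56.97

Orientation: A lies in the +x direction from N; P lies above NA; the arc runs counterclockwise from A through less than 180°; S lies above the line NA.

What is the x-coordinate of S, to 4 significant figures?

36.79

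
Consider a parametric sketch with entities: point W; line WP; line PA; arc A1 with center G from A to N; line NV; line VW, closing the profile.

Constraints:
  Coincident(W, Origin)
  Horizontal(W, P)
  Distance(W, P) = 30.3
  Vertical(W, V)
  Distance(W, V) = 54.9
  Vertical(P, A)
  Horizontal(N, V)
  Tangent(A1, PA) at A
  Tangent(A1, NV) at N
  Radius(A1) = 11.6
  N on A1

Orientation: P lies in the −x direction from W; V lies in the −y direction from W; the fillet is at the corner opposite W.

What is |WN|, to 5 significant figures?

57.997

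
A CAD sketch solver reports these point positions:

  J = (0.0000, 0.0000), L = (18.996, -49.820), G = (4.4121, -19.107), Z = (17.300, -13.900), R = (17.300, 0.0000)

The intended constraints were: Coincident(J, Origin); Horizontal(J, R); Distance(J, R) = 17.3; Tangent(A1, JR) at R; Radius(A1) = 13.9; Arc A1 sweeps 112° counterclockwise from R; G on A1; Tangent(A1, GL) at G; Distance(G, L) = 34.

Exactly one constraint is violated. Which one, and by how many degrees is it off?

Tangent(A1, GL) at G — off by 3.40°.

J = (0.00, 0.00) ✓; J.y = 0.00, R.y = 0.00 ✓; |JR| = 17.30 ✓; ∠(ZR, RJ) = 90.00° ✓; |ZR| = 13.90 ✓; bearing(Z→G) − bearing(Z→R) = 112.0° ✓; |ZG| = 13.90 ✓; ∠(ZG, GL) = 86.60° ✗; |GL| = 34.00 ✓.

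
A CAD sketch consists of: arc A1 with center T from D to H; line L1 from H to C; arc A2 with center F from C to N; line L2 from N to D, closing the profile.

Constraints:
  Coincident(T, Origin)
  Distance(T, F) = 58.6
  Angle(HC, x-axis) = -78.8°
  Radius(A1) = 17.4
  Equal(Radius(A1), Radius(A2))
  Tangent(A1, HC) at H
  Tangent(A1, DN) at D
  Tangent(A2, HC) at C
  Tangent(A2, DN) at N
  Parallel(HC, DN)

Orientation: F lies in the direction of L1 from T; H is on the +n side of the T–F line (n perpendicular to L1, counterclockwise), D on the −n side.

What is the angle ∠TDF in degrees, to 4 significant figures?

73.46°

T is at the origin and F lies 58.6 along u from T, so F = 58.6·u = (11.38, -57.48). Tangency of A1 to both parallel lines with radius 17.4 puts H and D at T ± 17.4·n: H = (17.07, 3.380), D = (-17.07, -3.380). Then cos ∠TDF = DT·DF / (|DT||DF|), giving 73.46°.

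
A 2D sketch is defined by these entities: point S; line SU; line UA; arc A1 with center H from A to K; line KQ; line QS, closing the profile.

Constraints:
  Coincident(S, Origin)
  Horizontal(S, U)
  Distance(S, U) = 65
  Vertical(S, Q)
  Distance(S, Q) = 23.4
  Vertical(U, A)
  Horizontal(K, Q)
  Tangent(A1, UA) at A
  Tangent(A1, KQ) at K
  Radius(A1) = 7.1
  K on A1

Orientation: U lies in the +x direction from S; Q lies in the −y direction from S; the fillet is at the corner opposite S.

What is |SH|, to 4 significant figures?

60.15

S is at the origin; SU is horizontal with |SU| = 65.0 and U on the +x side, so U = (65.00, 0.000). SQ is vertical with |SQ| = 23.4 and Q on the −y side, so Q = (0.000, -23.40). The virtual corner opposite S is at (65.00, -23.40). The tangent condition forces HA to be normal to UA and the tangent condition forces HK to be normal to KQ, with radius 7.1, so the center H sits 7.1 in from both sides at H = (57.90, -16.30). Then |SH| = |H − S| = 60.15.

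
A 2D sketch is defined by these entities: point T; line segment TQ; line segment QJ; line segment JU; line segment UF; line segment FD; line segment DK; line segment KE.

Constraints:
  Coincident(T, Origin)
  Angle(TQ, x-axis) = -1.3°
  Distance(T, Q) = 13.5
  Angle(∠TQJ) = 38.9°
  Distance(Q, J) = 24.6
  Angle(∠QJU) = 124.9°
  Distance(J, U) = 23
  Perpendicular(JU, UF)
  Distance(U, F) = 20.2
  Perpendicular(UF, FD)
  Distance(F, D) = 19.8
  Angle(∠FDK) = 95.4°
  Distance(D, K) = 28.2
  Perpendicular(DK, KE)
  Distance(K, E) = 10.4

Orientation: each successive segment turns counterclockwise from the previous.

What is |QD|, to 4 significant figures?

17.27

T is at the origin; TQ runs at -1.3° with length 13.5, so Q = (13.50, -0.3063). ∠TQJ = 38.9° gives QJ at 139.8° from the x-axis; with |QJ| = 24.6, J = (-5.293, 15.57). ∠QJU = 124.9° gives JU at -165.1° from the x-axis; with |JU| = 23.0, U = (-27.52, 9.658). JU is perpendicular to UF, so UF runs at -75.10°; with |UF| = 20.2, F = (-22.33, -9.863). UF ⟂ FD, so FD runs at 14.90°; with |FD| = 19.8, D = (-3.191, -4.772). Then |QD| = |D − Q| = 17.27.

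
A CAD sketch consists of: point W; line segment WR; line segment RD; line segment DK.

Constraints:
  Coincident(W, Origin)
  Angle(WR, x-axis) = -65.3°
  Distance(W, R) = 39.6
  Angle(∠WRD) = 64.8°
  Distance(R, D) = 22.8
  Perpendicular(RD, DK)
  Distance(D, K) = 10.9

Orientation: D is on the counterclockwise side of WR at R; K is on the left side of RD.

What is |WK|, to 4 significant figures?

25.63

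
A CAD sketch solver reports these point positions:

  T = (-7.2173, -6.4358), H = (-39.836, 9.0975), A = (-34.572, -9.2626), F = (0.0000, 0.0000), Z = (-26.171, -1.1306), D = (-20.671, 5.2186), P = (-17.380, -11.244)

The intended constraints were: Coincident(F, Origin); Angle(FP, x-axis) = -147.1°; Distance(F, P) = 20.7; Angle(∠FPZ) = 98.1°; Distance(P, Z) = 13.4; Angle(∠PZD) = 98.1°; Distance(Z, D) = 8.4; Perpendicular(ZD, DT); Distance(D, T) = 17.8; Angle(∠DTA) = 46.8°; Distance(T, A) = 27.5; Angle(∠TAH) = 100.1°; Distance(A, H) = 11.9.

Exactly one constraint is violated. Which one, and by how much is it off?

Distance(A, H) = 11.9 — off by 7.20.

F = (0.00, 0.00) ✓; FP at -147.1° ✓; |FP| = 20.70 ✓; ∠FPZ = 98.10° ✓; |PZ| = 13.40 ✓; ∠PZD = 98.10° ✓; |ZD| = 8.400 ✓; ∠(ZD, DT) = 90.00° ✓; |DT| = 17.80 ✓; ∠DTA = 46.80° ✓; |TA| = 27.50 ✓; ∠TAH = 100.1° ✓; |AH| = 19.10 ✗.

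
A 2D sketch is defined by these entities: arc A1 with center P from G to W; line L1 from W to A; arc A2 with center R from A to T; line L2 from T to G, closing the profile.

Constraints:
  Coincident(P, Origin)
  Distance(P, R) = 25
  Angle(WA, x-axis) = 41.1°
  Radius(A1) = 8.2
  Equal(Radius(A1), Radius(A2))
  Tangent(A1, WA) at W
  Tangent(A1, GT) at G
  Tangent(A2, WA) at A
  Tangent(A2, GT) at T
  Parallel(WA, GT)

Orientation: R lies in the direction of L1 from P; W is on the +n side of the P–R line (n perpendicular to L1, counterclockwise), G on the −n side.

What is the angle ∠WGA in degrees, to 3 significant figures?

56.7°

Tangency of A1 to both parallel lines with radius 8.2 puts W and G at P ± 8.2·n: W = (-5.39, 6.18), G = (5.39, -6.18). Equal radii place A and T the same way about R: A = R + 8.2·n = (13.4, 22.6), T = R − 8.2·n = (24.2, 10.3). Then cos ∠WGA = GW·GA / (|GW||GA|), giving 56.7°.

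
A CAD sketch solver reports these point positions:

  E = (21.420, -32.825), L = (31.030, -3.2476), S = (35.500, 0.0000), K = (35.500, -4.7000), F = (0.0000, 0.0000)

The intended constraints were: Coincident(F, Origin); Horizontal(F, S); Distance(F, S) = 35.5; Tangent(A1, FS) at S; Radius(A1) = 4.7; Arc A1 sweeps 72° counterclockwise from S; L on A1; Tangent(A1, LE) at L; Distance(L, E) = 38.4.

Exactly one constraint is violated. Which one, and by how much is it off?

Distance(L, E) = 38.4 — off by 7.30.

F = (0.00, 0.00) ✓; F.y = 0.00, S.y = 0.00 ✓; |FS| = 35.50 ✓; ∠(KS, SF) = 90.00° ✓; |KS| = 4.700 ✓; bearing(K→L) − bearing(K→S) = 72.00° ✓; |KL| = 4.700 ✓; ∠(KL, LE) = 90.00° ✓; |LE| = 31.10 ✗.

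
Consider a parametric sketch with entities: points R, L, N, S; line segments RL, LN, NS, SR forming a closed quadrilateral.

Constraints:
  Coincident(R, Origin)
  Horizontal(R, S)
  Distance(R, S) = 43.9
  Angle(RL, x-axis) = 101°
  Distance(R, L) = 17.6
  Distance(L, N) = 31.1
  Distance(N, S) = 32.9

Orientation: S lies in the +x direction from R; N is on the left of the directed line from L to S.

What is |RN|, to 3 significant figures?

37.9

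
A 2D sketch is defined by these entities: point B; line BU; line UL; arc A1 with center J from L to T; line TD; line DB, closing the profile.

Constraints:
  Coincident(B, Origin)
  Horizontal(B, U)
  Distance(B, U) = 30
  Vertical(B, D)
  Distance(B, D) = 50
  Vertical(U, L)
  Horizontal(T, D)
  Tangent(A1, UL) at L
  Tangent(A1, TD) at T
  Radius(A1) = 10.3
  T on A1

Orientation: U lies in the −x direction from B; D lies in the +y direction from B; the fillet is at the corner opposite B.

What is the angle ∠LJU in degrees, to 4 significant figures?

75.46°

The virtual corner opposite B is at (-30.00, 50.00). A1 meets UL tangentially, so JL is at right angles to UL and A1 meets TD tangentially, so JT is at right angles to TD, with radius 10.3, so the center J sits 10.3 in from both sides at J = (-19.70, 39.70). That places the tangent points at L = (-30.00, 39.70) on UL and T = (-19.70, 50.00) on TD. Then cos ∠LJU = JL·JU / (|JL||JU|), giving 75.46°.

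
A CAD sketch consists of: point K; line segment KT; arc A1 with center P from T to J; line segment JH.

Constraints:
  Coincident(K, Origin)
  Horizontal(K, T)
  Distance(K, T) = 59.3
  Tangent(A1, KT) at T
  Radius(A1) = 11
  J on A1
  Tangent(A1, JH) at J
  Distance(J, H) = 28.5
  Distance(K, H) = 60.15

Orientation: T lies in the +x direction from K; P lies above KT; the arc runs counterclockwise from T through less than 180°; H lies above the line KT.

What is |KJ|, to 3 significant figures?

69.5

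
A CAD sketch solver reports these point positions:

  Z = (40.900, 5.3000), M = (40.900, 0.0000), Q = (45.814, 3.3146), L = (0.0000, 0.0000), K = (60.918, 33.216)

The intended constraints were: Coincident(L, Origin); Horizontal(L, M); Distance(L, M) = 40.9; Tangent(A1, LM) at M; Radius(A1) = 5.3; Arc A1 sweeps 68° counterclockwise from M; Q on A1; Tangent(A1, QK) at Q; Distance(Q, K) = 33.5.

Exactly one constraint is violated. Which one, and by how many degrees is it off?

Tangent(A1, QK) at Q — off by 4.80°.

L = (0.00, 0.00) ✓; L.y = 0.00, M.y = 0.00 ✓; |LM| = 40.90 ✓; ∠(ZM, ML) = 90.00° ✓; |ZM| = 5.300 ✓; bearing(Z→Q) − bearing(Z→M) = 68.00° ✓; |ZQ| = 5.300 ✓; ∠(ZQ, QK) = 94.80° ✗; |QK| = 33.50 ✓.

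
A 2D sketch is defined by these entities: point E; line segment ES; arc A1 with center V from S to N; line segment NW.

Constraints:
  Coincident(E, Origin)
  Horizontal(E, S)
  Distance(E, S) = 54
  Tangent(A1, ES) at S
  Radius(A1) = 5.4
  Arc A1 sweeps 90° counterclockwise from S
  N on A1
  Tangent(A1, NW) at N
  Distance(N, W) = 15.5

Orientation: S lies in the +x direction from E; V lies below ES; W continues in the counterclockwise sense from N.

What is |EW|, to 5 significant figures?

52.903

E is at the origin; ES is horizontal with |ES| = 54.0 and S on the +x side, so S = (54.000, 0.0000). Tangency of A1 to ES means the radius VS is perpendicular to ES, so V = S + (0, -5.4) = (54.000, -5.4000). On A1, S sits at bearing 90° from V; a 90° counterclockwise sweep puts N at bearing 180°, so N = V + 5.4·(cos 180°, sin 180°) = (48.600, -5.4000). Since A1 is tangent to NW there, VN ⟂ NW, so NW runs along (−sin 180°, cos 180°); with |NW| = 15.5, W = (48.600, -20.900). Then |EW| = |W − E| = 52.903.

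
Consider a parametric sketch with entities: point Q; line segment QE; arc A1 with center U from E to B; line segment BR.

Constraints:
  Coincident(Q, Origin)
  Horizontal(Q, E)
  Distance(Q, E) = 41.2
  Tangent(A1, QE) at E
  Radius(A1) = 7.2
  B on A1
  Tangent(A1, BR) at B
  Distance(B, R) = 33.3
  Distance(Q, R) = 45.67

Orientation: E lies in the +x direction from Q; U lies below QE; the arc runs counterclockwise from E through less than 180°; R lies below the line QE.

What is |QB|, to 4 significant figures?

34.65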